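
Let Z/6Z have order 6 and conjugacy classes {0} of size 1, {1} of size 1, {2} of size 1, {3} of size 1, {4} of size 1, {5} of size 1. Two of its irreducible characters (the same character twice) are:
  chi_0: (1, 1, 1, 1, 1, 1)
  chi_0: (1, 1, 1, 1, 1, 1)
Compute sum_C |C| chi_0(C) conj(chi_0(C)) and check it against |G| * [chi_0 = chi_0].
Sum = 6 = |G| = 6; so <chi_0, chi_0> = 1 (norm-1 confirms irreducibility).

Why: Compute term by term over conjugacy classes (|C| * chi_0(C) * conj(chi_0(C))):
  1*(1)*conj(1) + 1*(1)*conj(1) + 1*(1)*conj(1) + 1*(1)*conj(1) + 1*(1)*conj(1) + 1*(1)*conj(1)
  = (1) + (1) + (1) + (1) + (1) + (1)
  = 6.
(Exp terms are combined using exp(i*s)*conj(exp(i*t)) = exp(i*(s-t)), and sums of them are collapsed using the identity that for every m > 1 the m distinct m-th roots of unity sum to 0, e.g. 1 + exp(2*I*pi/3) + exp(-2*I*pi/3) = 0.)
Dividing by |G| = 6 gives 6/6 = 1, matching the row-orthogonality relation <chi_0, chi_0> = [chi_0 = chi_0].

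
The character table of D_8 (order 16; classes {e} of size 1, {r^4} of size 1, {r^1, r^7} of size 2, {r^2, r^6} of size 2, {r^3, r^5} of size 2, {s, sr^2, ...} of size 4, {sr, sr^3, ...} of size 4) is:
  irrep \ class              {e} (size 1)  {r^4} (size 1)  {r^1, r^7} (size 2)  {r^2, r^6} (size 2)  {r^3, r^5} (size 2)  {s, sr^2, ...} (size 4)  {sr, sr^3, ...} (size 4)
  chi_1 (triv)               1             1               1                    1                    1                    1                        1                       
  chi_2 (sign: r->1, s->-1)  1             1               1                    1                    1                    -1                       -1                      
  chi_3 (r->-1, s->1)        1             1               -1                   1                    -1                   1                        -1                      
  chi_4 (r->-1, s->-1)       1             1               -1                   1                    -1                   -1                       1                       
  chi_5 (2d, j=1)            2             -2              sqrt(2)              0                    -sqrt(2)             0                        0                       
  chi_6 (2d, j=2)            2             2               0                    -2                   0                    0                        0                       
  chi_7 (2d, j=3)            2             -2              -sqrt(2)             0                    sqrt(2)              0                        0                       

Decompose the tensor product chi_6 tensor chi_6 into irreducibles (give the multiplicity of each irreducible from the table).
chi_6 tensor chi_6 = chi_1 + chi_2 + chi_3 + chi_4 (all other irreducibles have multiplicity 0).

Working: The character of a tensor product is the pointwise product (chi_6 * chi_6)(C) = chi_6(C) * chi_6(C):
  {e}: (2)*(2), {r^4}: (2)*(2), {r^1, r^7}: (0)*(0), {r^2, r^6}: (-2)*(-2), {r^3, r^5}: (0)*(0), {s, sr^2, ...}: (0)*(0), {sr, sr^3, ...}: (0)*(0)
so (chi_6 * chi_6) takes values
  {e} -> 4, {r^4} -> 4, {r^1, r^7} -> 0, {r^2, r^6} -> 4, {r^3, r^5} -> 0, {s, sr^2, ...} -> 0, {sr, sr^3, ...} -> 0.
Now take the inner product of this character with each irreducible chi from the table, <chi_6*chi_6, chi> = (1/16) sum_C |C| (chi_6*chi_6)(C) conj(chi(C)):
  <chi_6*chi_6, chi_1> = (1/16)[1*(4)*conj(1) + 1*(4)*conj(1) + 2*(0)*conj(1) + 2*(4)*conj(1) + 2*(0)*conj(1) + 4*(0)*conj(1) + 4*(0)*conj(1)]
      = (1/16)[(4) + (4) + (0) + (8) + (0) + (0) + (0)] = 16/16 = 1
  <chi_6*chi_6, chi_2> = (1/16)[1*(4)*conj(1) + 1*(4)*conj(1) + 2*(0)*conj(1) + 2*(4)*conj(1) + 2*(0)*conj(1) + 4*(0)*conj(-1) + 4*(0)*conj(-1)]
      = (1/16)[(4) + (4) + (0) + (8) + (0) + (0) + (0)] = 16/16 = 1
  <chi_6*chi_6, chi_3> = (1/16)[1*(4)*conj(1) + 1*(4)*conj(1) + 2*(0)*conj(-1) + 2*(4)*conj(1) + 2*(0)*conj(-1) + 4*(0)*conj(1) + 4*(0)*conj(-1)]
      = (1/16)[(4) + (4) + (0) + (8) + (0) + (0) + (0)] = 16/16 = 1
  <chi_6*chi_6, chi_4> = (1/16)[1*(4)*conj(1) + 1*(4)*conj(1) + 2*(0)*conj(-1) + 2*(4)*conj(1) + 2*(0)*conj(-1) + 4*(0)*conj(-1) + 4*(0)*conj(1)]
      = (1/16)[(4) + (4) + (0) + (8) + (0) + (0) + (0)] = 16/16 = 1
  <chi_6*chi_6, chi_5> = (1/16)[1*(4)*conj(2) + 1*(4)*conj(-2) + 2*(0)*conj(sqrt(2)) + 2*(4)*conj(0) + 2*(0)*conj(-sqrt(2)) + 4*(0)*conj(0) + 4*(0)*conj(0)]
      = (1/16)[(8) + (-8) + (0) + (0) + (0) + (0) + (0)] = 0/16 = 0
  <chi_6*chi_6, chi_6> = (1/16)[1*(4)*conj(2) + 1*(4)*conj(2) + 2*(0)*conj(0) + 2*(4)*conj(-2) + 2*(0)*conj(0) + 4*(0)*conj(0) + 4*(0)*conj(0)]
      = (1/16)[(8) + (8) + (0) + (-16) + (0) + (0) + (0)] = 0/16 = 0
  <chi_6*chi_6, chi_7> = (1/16)[1*(4)*conj(2) + 1*(4)*conj(-2) + 2*(0)*conj(-sqrt(2)) + 2*(4)*conj(0) + 2*(0)*conj(sqrt(2)) + 4*(0)*conj(0) + 4*(0)*conj(0)]
      = (1/16)[(8) + (-8) + (0) + (0) + (0) + (0) + (0)] = 0/16 = 0
Hence the multiplicities are chi_1: 1, chi_2: 1, chi_3: 1, chi_4: 1. Dimension check: dim(chi_6)*dim(chi_6) = 2*2 = 4 and sum (mult * dim) = 1*1 + 1*1 + 1*1 + 1*1 = 4.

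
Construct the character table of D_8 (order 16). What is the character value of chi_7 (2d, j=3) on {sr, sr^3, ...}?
Conjugacy classes: {e} of size 1, {r^4} of size 1, {r^1, r^7} of size 2, {r^2, r^6} of size 2, {r^3, r^5} of size 2, {s, sr^2, ...} of size 4, {sr, sr^3, ...} of size 4.
Character table:
  irrep \ class              {e} (size 1)  {r^4} (size 1)  {r^1, r^7} (size 2)  {r^2, r^6} (size 2)  {r^3, r^5} (size 2)  {s, sr^2, ...} (size 4)  {sr, sr^3, ...} (size 4)
  chi_1 (triv)               1             1               1                    1                    1                    1                        1                       
  chi_2 (sign: r->1, s->-1)  1             1               1                    1                    1                    -1                       -1                      
  chi_3 (r->-1, s->1)        1             1               -1                   1                    -1                   1                        -1                      
  chi_4 (r->-1, s->-1)       1             1               -1                   1                    -1                   -1                       1                       
  chi_5 (2d, j=1)            2             -2              sqrt(2)              0                    -sqrt(2)             0                        0                       
  chi_6 (2d, j=2)            2             2               0                    -2                   0                    0                        0                       
  chi_7 (2d, j=3)            2             -2              -sqrt(2)             0                    sqrt(2)              0                        0                       

Spot check: chi_7 (2d, j=3) on {sr, sr^3, ...} = 0.

Solution. D_8 has order 2*8 = 16 with 7 conjugacy classes, hence 7 irreducibles. Sum of squared dims 1 + 1 + 1 + 1 + 4 + 4 + 4 = 16 = |G|. Linear characters come from the abelianisation; the 2-dimensional irreps have character r^k -> 2*cos(2*pi*j*k/8), reflections -> 0.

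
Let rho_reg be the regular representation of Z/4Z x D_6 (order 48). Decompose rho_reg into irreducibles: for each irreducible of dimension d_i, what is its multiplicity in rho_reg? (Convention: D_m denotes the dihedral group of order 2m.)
Each irreducible V_i of dimension d_i appears with multiplicity d_i, i.e. rho_reg = (direct sum over all irreducibles V_i) d_i V_i. The irreducible dimensions for Z/4Z x D_6 are 1, 1, 1, 1, 1, 1, 1, 1, 1, 1, 1, 1, 1, 1, 1, 1, 2, 2, 2, 2, 2, 2, 2, 2: 16 irreducibles of dimension 1, each with multiplicity 1; 8 irreducibles of dimension 2, each with multiplicity 2. Total dimension 16*1*1 + 8*2*2 = 48 = |G|.

Solution. General theorem: in the regular representation of a finite group G, each irreducible appears with multiplicity equal to its dimension. Check: dim(rho_reg) = sum d_i^2 = 1 + 1 + 1 + 1 + 1 + 1 + 1 + 1 + 1 + 1 + 1 + 1 + 1 + 1 + 1 + 1 + 4 + 4 + 4 + 4 + 4 + 4 + 4 + 4 = 48 = |G|.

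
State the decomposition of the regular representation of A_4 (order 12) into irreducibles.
Each irreducible V_i of dimension d_i appears with multiplicity d_i, i.e. rho_reg = (direct sum over all irreducibles V_i) d_i V_i. The irreducible dimensions for A_4 are 1, 1, 1, 3: 3 irreducibles of dimension 1, each with multiplicity 1; 1 irreducible of dimension 3, with multiplicity 3. Total dimension 3*1*1 + 1*3*3 = 12 = |G|.

Argument: General theorem: in the regular representation of a finite group G, each irreducible appears with multiplicity equal to its dimension. Check: dim(rho_reg) = sum d_i^2 = 1 + 1 + 1 + 9 = 12 = |G|.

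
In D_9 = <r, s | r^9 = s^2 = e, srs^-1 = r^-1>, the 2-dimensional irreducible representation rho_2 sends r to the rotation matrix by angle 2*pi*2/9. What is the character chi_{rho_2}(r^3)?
chi_{rho_2}(r^3) = 2*cos(2*pi*2*3/9) = -1

rho_2(r^3) is rotation by angle 2*pi*2*3/9, whose trace is 2*cos(2*pi*2*3/9) = -1.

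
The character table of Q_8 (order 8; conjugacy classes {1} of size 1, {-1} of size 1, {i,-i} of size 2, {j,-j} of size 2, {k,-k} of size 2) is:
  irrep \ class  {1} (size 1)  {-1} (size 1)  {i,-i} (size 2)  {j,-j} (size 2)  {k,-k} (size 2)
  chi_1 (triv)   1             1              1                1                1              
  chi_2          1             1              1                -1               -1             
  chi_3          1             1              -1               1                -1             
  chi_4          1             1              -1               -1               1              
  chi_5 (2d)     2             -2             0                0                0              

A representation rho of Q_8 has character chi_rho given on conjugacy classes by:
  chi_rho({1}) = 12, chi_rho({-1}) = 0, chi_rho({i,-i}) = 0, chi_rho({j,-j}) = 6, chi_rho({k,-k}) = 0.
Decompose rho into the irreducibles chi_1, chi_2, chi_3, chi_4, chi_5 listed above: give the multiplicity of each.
Multiplicities: chi_1: 3, chi_2: 0, chi_3: 3, chi_4: 0, chi_5: 3.

Derivation: Use <chi_rho, chi> = (1/|G|) sum_C |C| * chi_rho(C) * conj(chi(C)) with |G| = 8 for each irreducible chi in the table:
  <chi_rho, chi_1> = (1/8)[1*(12)*conj(1) + 1*(0)*conj(1) + 2*(0)*conj(1) + 2*(6)*conj(1) + 2*(0)*conj(1)]
      = (1/8)[(12) + (0) + (0) + (12) + (0)] = 24/8 = 3
  <chi_rho, chi_2> = (1/8)[1*(12)*conj(1) + 1*(0)*conj(1) + 2*(0)*conj(1) + 2*(6)*conj(-1) + 2*(0)*conj(-1)]
      = (1/8)[(12) + (0) + (0) + (-12) + (0)] = 0/8 = 0
  <chi_rho, chi_3> = (1/8)[1*(12)*conj(1) + 1*(0)*conj(1) + 2*(0)*conj(-1) + 2*(6)*conj(1) + 2*(0)*conj(-1)]
      = (1/8)[(12) + (0) + (0) + (12) + (0)] = 24/8 = 3
  <chi_rho, chi_4> = (1/8)[1*(12)*conj(1) + 1*(0)*conj(1) + 2*(0)*conj(-1) + 2*(6)*conj(-1) + 2*(0)*conj(1)]
      = (1/8)[(12) + (0) + (0) + (-12) + (0)] = 0/8 = 0
  <chi_rho, chi_5> = (1/8)[1*(12)*conj(2) + 1*(0)*conj(-2) + 2*(0)*conj(0) + 2*(6)*conj(0) + 2*(0)*conj(0)]
      = (1/8)[(24) + (0) + (0) + (0) + (0)] = 24/8 = 3
Dimension check: dim(rho) = sum (mult * dim) = 3*1 + 0*1 + 3*1 + 0*1 + 3*2 = 12 = chi_rho(e) = 12.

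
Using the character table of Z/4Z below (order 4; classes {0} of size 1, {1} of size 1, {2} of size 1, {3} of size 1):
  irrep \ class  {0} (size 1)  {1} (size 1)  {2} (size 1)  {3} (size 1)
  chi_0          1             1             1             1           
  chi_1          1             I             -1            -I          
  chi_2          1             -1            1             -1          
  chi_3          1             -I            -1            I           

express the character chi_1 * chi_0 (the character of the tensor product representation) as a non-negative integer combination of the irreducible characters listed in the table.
chi_1 tensor chi_0 = chi_1 (all other irreducibles have multiplicity 0).

Details: The character of a tensor product is the pointwise product (chi_1 * chi_0)(C) = chi_1(C) * chi_0(C):
  {0}: (1)*(1), {1}: (I)*(1), {2}: (-1)*(1), {3}: (-I)*(1)
so (chi_1 * chi_0) takes values
  {0} -> 1, {1} -> I, {2} -> -1, {3} -> -I.
Now take the inner product of this character with each irreducible chi from the table, <chi_1*chi_0, chi> = (1/4) sum_C |C| (chi_1*chi_0)(C) conj(chi(C)):
  <chi_1*chi_0, chi_0> = (1/4)[1*(1)*conj(1) + 1*(I)*conj(1) + 1*(-1)*conj(1) + 1*(-I)*conj(1)]
      = (1/4)[(1) + (I) + (-1) + (-I)] = 0/4 = 0
  <chi_1*chi_0, chi_1> = (1/4)[1*(1)*conj(1) + 1*(I)*conj(I) + 1*(-1)*conj(-1) + 1*(-I)*conj(-I)]
      = (1/4)[(1) + (1) + (1) + (1)] = 4/4 = 1
  <chi_1*chi_0, chi_2> = (1/4)[1*(1)*conj(1) + 1*(I)*conj(-1) + 1*(-1)*conj(1) + 1*(-I)*conj(-1)]
      = (1/4)[(1) + (-I) + (-1) + (I)] = 0/4 = 0
  <chi_1*chi_0, chi_3> = (1/4)[1*(1)*conj(1) + 1*(I)*conj(-I) + 1*(-1)*conj(-1) + 1*(-I)*conj(I)]
      = (1/4)[(1) + (-1) + (1) + (-1)] = 0/4 = 0
(Exp terms are combined using exp(i*s)*conj(exp(i*t)) = exp(i*(s-t)), and sums of them are collapsed using the identity that for every m > 1 the m distinct m-th roots of unity sum to 0, e.g. 1 + exp(2*I*pi/3) + exp(-2*I*pi/3) = 0.)
Hence the multiplicities are chi_1: 1. Dimension check: dim(chi_1)*dim(chi_0) = 1*1 = 1 and sum (mult * dim) = 1*1 = 1.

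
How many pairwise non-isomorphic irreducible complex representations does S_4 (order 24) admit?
5

Details: The number of irreducible complex representations of a finite group equals its number of conjugacy classes. Conjugacy classes in S_4 correspond to cycle types, i.e. partitions of 4; there are p(4) = 5 of them, so S_4 (order 24) has exactly 5 irreducible complex representations.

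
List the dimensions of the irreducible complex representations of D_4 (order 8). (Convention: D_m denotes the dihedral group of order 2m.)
Dimensions: 1, 1, 1, 1, 2

Explanation: There are 5 irreducibles (= number of conjugacy classes). Their dimensions d_i satisfy sum d_i^2 = |G| = 8: 1 + 1 + 1 + 1 + 4 = 8.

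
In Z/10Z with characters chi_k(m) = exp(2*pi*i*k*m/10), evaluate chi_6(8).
chi_6(8) = zeta_10^48 = exp(-2*I*pi/5)

Solution. chi_6(8) = zeta_10^(6*8) = zeta_10^48. Since zeta_10^10 = 1, this equals zeta_10^8 = exp(2*pi*i*8/10) = exp(-2*I*pi/5).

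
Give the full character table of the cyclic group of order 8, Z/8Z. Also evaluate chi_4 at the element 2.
Character table of Z/8Z (irreps indexed chi_0,...,chi_7 with chi_k(m) = zeta_8^(k*m), zeta_8 = exp(2*pi*i/8)):
  irrep \ class  {0} (size 1)  {1} (size 1)    {2} (size 1)  {3} (size 1)    {4} (size 1)  {5} (size 1)    {6} (size 1)  {7} (size 1)  
  chi_0          1             1               1             1               1             1               1             1             
  chi_1          1             exp(I*pi/4)     I             exp(3*I*pi/4)   -1            exp(-3*I*pi/4)  -I            exp(-I*pi/4)  
  chi_2          1             I               -1            -I              1             I               -1            -I            
  chi_3          1             exp(3*I*pi/4)   -I            exp(I*pi/4)     -1            exp(-I*pi/4)    I             exp(-3*I*pi/4)
  chi_4          1             -1              1             -1              1             -1              1             -1            
  chi_5          1             exp(-3*I*pi/4)  I             exp(-I*pi/4)    -1            exp(I*pi/4)     -I            exp(3*I*pi/4) 
  chi_6          1             -I              -1            I               1             -I              -1            I             
  chi_7          1             exp(-I*pi/4)    -I            exp(-3*I*pi/4)  -1            exp(3*I*pi/4)   I             exp(I*pi/4)   

Spot check: chi_4(2) = zeta_8^(4*2) = zeta_8^8 = 1.

Details: Z/8Z is abelian, so all 8 irreducible complex representations are 1-dimensional. They are given by chi_k(m) = zeta_8^(k*m) for k = 0,...,7. Row orthogonality: sum_m chi_k(m) conj(chi_l(m)) = 8 * [k = l].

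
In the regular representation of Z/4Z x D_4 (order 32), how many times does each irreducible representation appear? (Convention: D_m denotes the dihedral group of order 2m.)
Each irreducible V_i of dimension d_i appears with multiplicity d_i, i.e. rho_reg = (direct sum over all irreducibles V_i) d_i V_i. The irreducible dimensions for Z/4Z x D_4 are 1, 1, 1, 1, 1, 1, 1, 1, 1, 1, 1, 1, 1, 1, 1, 1, 2, 2, 2, 2: 16 irreducibles of dimension 1, each with multiplicity 1; 4 irreducibles of dimension 2, each with multiplicity 2. Total dimension 16*1*1 + 4*2*2 = 32 = |G|.

Why: General theorem: in the regular representation of a finite group G, each irreducible appears with multiplicity equal to its dimension. Check: dim(rho_reg) = sum d_i^2 = 1 + 1 + 1 + 1 + 1 + 1 + 1 + 1 + 1 + 1 + 1 + 1 + 1 + 1 + 1 + 1 + 4 + 4 + 4 + 4 = 32 = |G|.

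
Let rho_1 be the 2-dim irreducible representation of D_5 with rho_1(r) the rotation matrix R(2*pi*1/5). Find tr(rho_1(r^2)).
chi_{rho_1}(r^2) = 2*cos(2*pi*1*2/5) = -sqrt(5)/2 - 1/2

Proof sketch: rho_1(r^2) is rotation by angle 2*pi*1*2/5, whose trace is 2*cos(2*pi*1*2/5) = -sqrt(5)/2 - 1/2.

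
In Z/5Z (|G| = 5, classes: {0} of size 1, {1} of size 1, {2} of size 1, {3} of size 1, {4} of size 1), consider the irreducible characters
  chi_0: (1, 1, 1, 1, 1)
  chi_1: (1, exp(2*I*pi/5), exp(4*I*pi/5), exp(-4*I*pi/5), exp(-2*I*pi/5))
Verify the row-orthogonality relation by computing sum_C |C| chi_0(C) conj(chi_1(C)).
Sum = 0; so <chi_0, chi_1> = 0 (distinct irreducibles are orthogonal).

Proof sketch: Compute term by term over conjugacy classes (|C| * chi_0(C) * conj(chi_1(C))):
  1*(1)*conj(1) + 1*(1)*conj(exp(2*I*pi/5)) + 1*(1)*conj(exp(4*I*pi/5)) + 1*(1)*conj(exp(-4*I*pi/5)) + 1*(1)*conj(exp(-2*I*pi/5))
  = (1) + (exp(-2*I*pi/5)) + (exp(-4*I*pi/5)) + (exp(4*I*pi/5)) + (exp(2*I*pi/5))
  = 0.
(Exp terms are combined using exp(i*s)*conj(exp(i*t)) = exp(i*(s-t)), and sums of them are collapsed using the identity that for every m > 1 the m distinct m-th roots of unity sum to 0, e.g. 1 + exp(2*I*pi/3) + exp(-2*I*pi/3) = 0.)
Dividing by |G| = 5 gives 0/5 = 0, matching the row-orthogonality relation <chi_0, chi_1> = [chi_0 = chi_1].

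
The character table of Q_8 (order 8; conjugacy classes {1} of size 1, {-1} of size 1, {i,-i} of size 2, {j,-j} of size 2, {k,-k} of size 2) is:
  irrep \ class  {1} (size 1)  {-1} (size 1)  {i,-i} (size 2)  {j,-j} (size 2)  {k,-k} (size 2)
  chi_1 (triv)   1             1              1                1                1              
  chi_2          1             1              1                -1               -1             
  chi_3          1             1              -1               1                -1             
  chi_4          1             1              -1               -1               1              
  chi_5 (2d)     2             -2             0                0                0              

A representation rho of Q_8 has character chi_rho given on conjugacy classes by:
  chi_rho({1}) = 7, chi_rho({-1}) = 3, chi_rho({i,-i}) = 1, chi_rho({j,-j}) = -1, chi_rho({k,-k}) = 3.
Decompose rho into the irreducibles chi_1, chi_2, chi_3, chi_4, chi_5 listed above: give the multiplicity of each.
Multiplicities: chi_1: 2, chi_2: 1, chi_3: 0, chi_4: 2, chi_5: 1.

Why: Use <chi_rho, chi> = (1/|G|) sum_C |C| * chi_rho(C) * conj(chi(C)) with |G| = 8 for each irreducible chi in the table:
  <chi_rho, chi_1> = (1/8)[1*(7)*conj(1) + 1*(3)*conj(1) + 2*(1)*conj(1) + 2*(-1)*conj(1) + 2*(3)*conj(1)]
      = (1/8)[(7) + (3) + (2) + (-2) + (6)] = 16/8 = 2
  <chi_rho, chi_2> = (1/8)[1*(7)*conj(1) + 1*(3)*conj(1) + 2*(1)*conj(1) + 2*(-1)*conj(-1) + 2*(3)*conj(-1)]
      = (1/8)[(7) + (3) + (2) + (2) + (-6)] = 8/8 = 1
  <chi_rho, chi_3> = (1/8)[1*(7)*conj(1) + 1*(3)*conj(1) + 2*(1)*conj(-1) + 2*(-1)*conj(1) + 2*(3)*conj(-1)]
      = (1/8)[(7) + (3) + (-2) + (-2) + (-6)] = 0/8 = 0
  <chi_rho, chi_4> = (1/8)[1*(7)*conj(1) + 1*(3)*conj(1) + 2*(1)*conj(-1) + 2*(-1)*conj(-1) + 2*(3)*conj(1)]
      = (1/8)[(7) + (3) + (-2) + (2) + (6)] = 16/8 = 2
  <chi_rho, chi_5> = (1/8)[1*(7)*conj(2) + 1*(3)*conj(-2) + 2*(1)*conj(0) + 2*(-1)*conj(0) + 2*(3)*conj(0)]
      = (1/8)[(14) + (-6) + (0) + (0) + (0)] = 8/8 = 1
Dimension check: dim(rho) = sum (mult * dim) = 2*1 + 1*1 + 0*1 + 2*1 + 1*2 = 7 = chi_rho(e) = 7.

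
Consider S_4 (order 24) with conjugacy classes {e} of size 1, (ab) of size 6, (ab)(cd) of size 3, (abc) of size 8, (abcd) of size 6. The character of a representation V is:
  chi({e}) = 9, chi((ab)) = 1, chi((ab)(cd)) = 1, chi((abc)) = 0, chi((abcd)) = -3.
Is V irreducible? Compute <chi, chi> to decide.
Not irreducible (reducible): <chi, chi> = 6 > 1.

Details: <chi, chi> = (1/|G|) sum_C |C| * |chi(C)|^2 = (1/24)[1*|9|^2 + 6*|1|^2 + 3*|1|^2 + 8*|0|^2 + 6*|-3|^2]
  = (1/24)[(81) + (6) + (3) + (0) + (54)] = 144/24 = 6.
A character is irreducible iff <chi, chi> = 1, so this representation is reducible.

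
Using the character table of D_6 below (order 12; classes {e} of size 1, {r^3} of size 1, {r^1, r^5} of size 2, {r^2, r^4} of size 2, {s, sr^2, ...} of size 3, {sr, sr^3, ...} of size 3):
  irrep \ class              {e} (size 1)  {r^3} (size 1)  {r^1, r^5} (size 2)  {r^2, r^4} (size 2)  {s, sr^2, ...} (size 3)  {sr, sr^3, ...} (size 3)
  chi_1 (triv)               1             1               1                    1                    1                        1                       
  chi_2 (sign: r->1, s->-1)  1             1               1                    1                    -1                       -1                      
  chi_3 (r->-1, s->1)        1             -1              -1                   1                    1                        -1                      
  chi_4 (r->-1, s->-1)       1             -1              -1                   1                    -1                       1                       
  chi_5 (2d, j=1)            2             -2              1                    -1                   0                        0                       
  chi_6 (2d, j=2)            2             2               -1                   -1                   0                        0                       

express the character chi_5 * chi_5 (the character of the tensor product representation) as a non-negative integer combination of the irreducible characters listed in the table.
chi_5 tensor chi_5 = chi_1 + chi_2 + chi_6 (all other irreducibles have multiplicity 0).

Proof sketch: The character of a tensor product is the pointwise product (chi_5 * chi_5)(C) = chi_5(C) * chi_5(C):
  {e}: (2)*(2), {r^3}: (-2)*(-2), {r^1, r^5}: (1)*(1), {r^2, r^4}: (-1)*(-1), {s, sr^2, ...}: (0)*(0), {sr, sr^3, ...}: (0)*(0)
so (chi_5 * chi_5) takes values
  {e} -> 4, {r^3} -> 4, {r^1, r^5} -> 1, {r^2, r^4} -> 1, {s, sr^2, ...} -> 0, {sr, sr^3, ...} -> 0.
Now take the inner product of this character with each irreducible chi from the table, <chi_5*chi_5, chi> = (1/12) sum_C |C| (chi_5*chi_5)(C) conj(chi(C)):
  <chi_5*chi_5, chi_1> = (1/12)[1*(4)*conj(1) + 1*(4)*conj(1) + 2*(1)*conj(1) + 2*(1)*conj(1) + 3*(0)*conj(1) + 3*(0)*conj(1)]
      = (1/12)[(4) + (4) + (2) + (2) + (0) + (0)] = 12/12 = 1
  <chi_5*chi_5, chi_2> = (1/12)[1*(4)*conj(1) + 1*(4)*conj(1) + 2*(1)*conj(1) + 2*(1)*conj(1) + 3*(0)*conj(-1) + 3*(0)*conj(-1)]
      = (1/12)[(4) + (4) + (2) + (2) + (0) + (0)] = 12/12 = 1
  <chi_5*chi_5, chi_3> = (1/12)[1*(4)*conj(1) + 1*(4)*conj(-1) + 2*(1)*conj(-1) + 2*(1)*conj(1) + 3*(0)*conj(1) + 3*(0)*conj(-1)]
      = (1/12)[(4) + (-4) + (-2) + (2) + (0) + (0)] = 0/12 = 0
  <chi_5*chi_5, chi_4> = (1/12)[1*(4)*conj(1) + 1*(4)*conj(-1) + 2*(1)*conj(-1) + 2*(1)*conj(1) + 3*(0)*conj(-1) + 3*(0)*conj(1)]
      = (1/12)[(4) + (-4) + (-2) + (2) + (0) + (0)] = 0/12 = 0
  <chi_5*chi_5, chi_5> = (1/12)[1*(4)*conj(2) + 1*(4)*conj(-2) + 2*(1)*conj(1) + 2*(1)*conj(-1) + 3*(0)*conj(0) + 3*(0)*conj(0)]
      = (1/12)[(8) + (-8) + (2) + (-2) + (0) + (0)] = 0/12 = 0
  <chi_5*chi_5, chi_6> = (1/12)[1*(4)*conj(2) + 1*(4)*conj(2) + 2*(1)*conj(-1) + 2*(1)*conj(-1) + 3*(0)*conj(0) + 3*(0)*conj(0)]
      = (1/12)[(8) + (8) + (-2) + (-2) + (0) + (0)] = 12/12 = 1
Hence the multiplicities are chi_1: 1, chi_2: 1, chi_6: 1. Dimension check: dim(chi_5)*dim(chi_5) = 2*2 = 4 and sum (mult * dim) = 1*1 + 1*1 + 1*2 = 4.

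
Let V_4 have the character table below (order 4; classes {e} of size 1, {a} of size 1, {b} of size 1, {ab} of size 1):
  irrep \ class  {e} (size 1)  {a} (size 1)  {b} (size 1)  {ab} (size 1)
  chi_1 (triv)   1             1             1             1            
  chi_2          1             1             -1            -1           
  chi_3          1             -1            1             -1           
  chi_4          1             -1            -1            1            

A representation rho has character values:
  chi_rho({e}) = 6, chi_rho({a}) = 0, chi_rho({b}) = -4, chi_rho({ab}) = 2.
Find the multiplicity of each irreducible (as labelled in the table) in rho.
Multiplicities: chi_1: 1, chi_2: 2, chi_3: 0, chi_4: 3.

Argument: Use <chi_rho, chi> = (1/|G|) sum_C |C| * chi_rho(C) * conj(chi(C)) with |G| = 4 for each irreducible chi in the table:
  <chi_rho, chi_1> = (1/4)[1*(6)*conj(1) + 1*(0)*conj(1) + 1*(-4)*conj(1) + 1*(2)*conj(1)]
      = (1/4)[(6) + (0) + (-4) + (2)] = 4/4 = 1
  <chi_rho, chi_2> = (1/4)[1*(6)*conj(1) + 1*(0)*conj(1) + 1*(-4)*conj(-1) + 1*(2)*conj(-1)]
      = (1/4)[(6) + (0) + (4) + (-2)] = 8/4 = 2
  <chi_rho, chi_3> = (1/4)[1*(6)*conj(1) + 1*(0)*conj(-1) + 1*(-4)*conj(1) + 1*(2)*conj(-1)]
      = (1/4)[(6) + (0) + (-4) + (-2)] = 0/4 = 0
  <chi_rho, chi_4> = (1/4)[1*(6)*conj(1) + 1*(0)*conj(-1) + 1*(-4)*conj(-1) + 1*(2)*conj(1)]
      = (1/4)[(6) + (0) + (4) + (2)] = 12/4 = 3
Dimension check: dim(rho) = sum (mult * dim) = 1*1 + 2*1 + 0*1 + 3*1 = 6 = chi_rho(e) = 6.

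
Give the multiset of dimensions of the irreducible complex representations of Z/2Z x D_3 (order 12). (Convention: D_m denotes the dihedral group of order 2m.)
Dimensions: 1, 1, 1, 1, 2, 2

Solution. There are 6 irreducibles (= number of conjugacy classes). Their dimensions d_i satisfy sum d_i^2 = |G| = 12: 1 + 1 + 1 + 1 + 4 + 4 = 12. (For the product with Z/2Z: each of the 2 1-dim characters of Z/2Z tensors with each irrep of D_3, giving 2 copies of each D_3-dimension.)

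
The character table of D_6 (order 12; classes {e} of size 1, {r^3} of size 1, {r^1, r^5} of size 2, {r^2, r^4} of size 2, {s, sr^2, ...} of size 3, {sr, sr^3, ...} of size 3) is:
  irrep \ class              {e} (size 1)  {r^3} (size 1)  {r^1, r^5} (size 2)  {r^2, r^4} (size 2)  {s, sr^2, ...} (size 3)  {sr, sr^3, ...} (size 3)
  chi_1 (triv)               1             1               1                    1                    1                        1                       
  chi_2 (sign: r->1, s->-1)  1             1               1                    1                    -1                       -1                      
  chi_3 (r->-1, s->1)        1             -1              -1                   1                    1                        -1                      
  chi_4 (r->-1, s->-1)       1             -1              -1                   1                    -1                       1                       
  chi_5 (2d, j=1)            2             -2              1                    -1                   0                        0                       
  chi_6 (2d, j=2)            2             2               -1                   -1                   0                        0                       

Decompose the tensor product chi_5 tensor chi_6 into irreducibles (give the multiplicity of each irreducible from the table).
chi_5 tensor chi_6 = chi_3 + chi_4 + chi_5 (all other irreducibles have multiplicity 0).

Working: The character of a tensor product is the pointwise product (chi_5 * chi_6)(C) = chi_5(C) * chi_6(C):
  {e}: (2)*(2), {r^3}: (-2)*(2), {r^1, r^5}: (1)*(-1), {r^2, r^4}: (-1)*(-1), {s, sr^2, ...}: (0)*(0), {sr, sr^3, ...}: (0)*(0)
so (chi_5 * chi_6) takes values
  {e} -> 4, {r^3} -> -4, {r^1, r^5} -> -1, {r^2, r^4} -> 1, {s, sr^2, ...} -> 0, {sr, sr^3, ...} -> 0.
Now take the inner product of this character with each irreducible chi from the table, <chi_5*chi_6, chi> = (1/12) sum_C |C| (chi_5*chi_6)(C) conj(chi(C)):
  <chi_5*chi_6, chi_1> = (1/12)[1*(4)*conj(1) + 1*(-4)*conj(1) + 2*(-1)*conj(1) + 2*(1)*conj(1) + 3*(0)*conj(1) + 3*(0)*conj(1)]
      = (1/12)[(4) + (-4) + (-2) + (2) + (0) + (0)] = 0/12 = 0
  <chi_5*chi_6, chi_2> = (1/12)[1*(4)*conj(1) + 1*(-4)*conj(1) + 2*(-1)*conj(1) + 2*(1)*conj(1) + 3*(0)*conj(-1) + 3*(0)*conj(-1)]
      = (1/12)[(4) + (-4) + (-2) + (2) + (0) + (0)] = 0/12 = 0
  <chi_5*chi_6, chi_3> = (1/12)[1*(4)*conj(1) + 1*(-4)*conj(-1) + 2*(-1)*conj(-1) + 2*(1)*conj(1) + 3*(0)*conj(1) + 3*(0)*conj(-1)]
      = (1/12)[(4) + (4) + (2) + (2) + (0) + (0)] = 12/12 = 1
  <chi_5*chi_6, chi_4> = (1/12)[1*(4)*conj(1) + 1*(-4)*conj(-1) + 2*(-1)*conj(-1) + 2*(1)*conj(1) + 3*(0)*conj(-1) + 3*(0)*conj(1)]
      = (1/12)[(4) + (4) + (2) + (2) + (0) + (0)] = 12/12 = 1
  <chi_5*chi_6, chi_5> = (1/12)[1*(4)*conj(2) + 1*(-4)*conj(-2) + 2*(-1)*conj(1) + 2*(1)*conj(-1) + 3*(0)*conj(0) + 3*(0)*conj(0)]
      = (1/12)[(8) + (8) + (-2) + (-2) + (0) + (0)] = 12/12 = 1
  <chi_5*chi_6, chi_6> = (1/12)[1*(4)*conj(2) + 1*(-4)*conj(2) + 2*(-1)*conj(-1) + 2*(1)*conj(-1) + 3*(0)*conj(0) + 3*(0)*conj(0)]
      = (1/12)[(8) + (-8) + (2) + (-2) + (0) + (0)] = 0/12 = 0
Hence the multiplicities are chi_3: 1, chi_4: 1, chi_5: 1. Dimension check: dim(chi_5)*dim(chi_6) = 2*2 = 4 and sum (mult * dim) = 1*1 + 1*1 + 1*2 = 4.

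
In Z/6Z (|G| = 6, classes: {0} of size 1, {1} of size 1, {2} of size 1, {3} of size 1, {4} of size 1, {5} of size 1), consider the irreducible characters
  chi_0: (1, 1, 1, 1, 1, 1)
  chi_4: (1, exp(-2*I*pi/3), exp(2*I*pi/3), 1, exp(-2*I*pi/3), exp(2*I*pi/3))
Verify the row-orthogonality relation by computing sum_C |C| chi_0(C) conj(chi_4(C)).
Sum = 0; so <chi_0, chi_4> = 0 (distinct irreducibles are orthogonal).

Working: Compute term by term over conjugacy classes (|C| * chi_0(C) * conj(chi_4(C))):
  1*(1)*conj(1) + 1*(1)*conj(exp(-2*I*pi/3)) + 1*(1)*conj(exp(2*I*pi/3)) + 1*(1)*conj(1) + 1*(1)*conj(exp(-2*I*pi/3)) + 1*(1)*conj(exp(2*I*pi/3))
  = (1) + (exp(2*I*pi/3)) + (exp(-2*I*pi/3)) + (1) + (exp(2*I*pi/3)) + (exp(-2*I*pi/3))
  = 0.
(Exp terms are combined using exp(i*s)*conj(exp(i*t)) = exp(i*(s-t)), and sums of them are collapsed using the identity that for every m > 1 the m distinct m-th roots of unity sum to 0, e.g. 1 + exp(2*I*pi/3) + exp(-2*I*pi/3) = 0.)
Dividing by |G| = 6 gives 0/6 = 0, matching the row-orthogonality relation <chi_0, chi_4> = [chi_0 = chi_4].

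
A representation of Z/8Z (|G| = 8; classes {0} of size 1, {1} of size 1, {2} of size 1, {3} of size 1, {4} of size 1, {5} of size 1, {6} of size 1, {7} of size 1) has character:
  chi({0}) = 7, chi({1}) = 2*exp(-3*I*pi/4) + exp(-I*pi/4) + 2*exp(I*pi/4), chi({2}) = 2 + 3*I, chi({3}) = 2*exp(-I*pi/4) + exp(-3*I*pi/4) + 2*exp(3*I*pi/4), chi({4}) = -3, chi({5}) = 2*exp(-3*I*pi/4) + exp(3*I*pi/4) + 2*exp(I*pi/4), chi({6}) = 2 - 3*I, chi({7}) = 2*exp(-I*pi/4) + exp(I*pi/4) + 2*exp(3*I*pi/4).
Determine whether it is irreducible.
Not irreducible (reducible): <chi, chi> = 11 > 1.

Reasoning: <chi, chi> = (1/|G|) sum_C |C| * |chi(C)|^2 = (1/8)[1*|7|^2 + 1*|2*exp(-3*I*pi/4) + exp(-I*pi/4) + 2*exp(I*pi/4)|^2 + 1*|2 + 3*I|^2 + 1*|2*exp(-I*pi/4) + exp(-3*I*pi/4) + 2*exp(3*I*pi/4)|^2 + 1*|-3|^2 + 1*|2*exp(-3*I*pi/4) + exp(3*I*pi/4) + 2*exp(I*pi/4)|^2 + 1*|2 - 3*I|^2 + 1*|2*exp(-I*pi/4) + exp(I*pi/4) + 2*exp(3*I*pi/4)|^2]
  = (1/8)[(49) + (1) + (13) + (1) + (9) + (1) + (13) + (1)] = 88/8 = 11.
(Exp terms are combined using exp(i*s)*conj(exp(i*t)) = exp(i*(s-t)), and sums of them are collapsed using the identity that for every m > 1 the m distinct m-th roots of unity sum to 0, e.g. 1 + exp(2*I*pi/3) + exp(-2*I*pi/3) = 0.)
A character is irreducible iff <chi, chi> = 1, so this representation is reducible.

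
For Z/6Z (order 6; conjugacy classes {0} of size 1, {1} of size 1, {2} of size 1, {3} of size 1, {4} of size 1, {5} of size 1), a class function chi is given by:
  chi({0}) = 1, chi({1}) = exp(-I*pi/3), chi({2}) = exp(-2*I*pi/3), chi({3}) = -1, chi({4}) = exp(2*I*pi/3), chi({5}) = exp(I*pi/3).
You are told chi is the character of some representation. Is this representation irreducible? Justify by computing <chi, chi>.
Irreducible: <chi, chi> = 1.

Explanation: <chi, chi> = (1/|G|) sum_C |C| * |chi(C)|^2 = (1/6)[1*|1|^2 + 1*|exp(-I*pi/3)|^2 + 1*|exp(-2*I*pi/3)|^2 + 1*|-1|^2 + 1*|exp(2*I*pi/3)|^2 + 1*|exp(I*pi/3)|^2]
  = (1/6)[(1) + (1) + (1) + (1) + (1) + (1)] = 6/6 = 1.
(Exp terms are combined using exp(i*s)*conj(exp(i*t)) = exp(i*(s-t)), and sums of them are collapsed using the identity that for every m > 1 the m distinct m-th roots of unity sum to 0, e.g. 1 + exp(2*I*pi/3) + exp(-2*I*pi/3) = 0.)
A character is irreducible iff <chi, chi> = 1, so this representation is irreducible.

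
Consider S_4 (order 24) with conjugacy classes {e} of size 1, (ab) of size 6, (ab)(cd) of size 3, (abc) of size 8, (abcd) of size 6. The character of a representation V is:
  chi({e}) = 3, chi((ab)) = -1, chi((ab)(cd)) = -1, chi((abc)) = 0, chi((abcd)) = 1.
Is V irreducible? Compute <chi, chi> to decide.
Irreducible: <chi, chi> = 1.

Proof sketch: <chi, chi> = (1/|G|) sum_C |C| * |chi(C)|^2 = (1/24)[1*|3|^2 + 6*|-1|^2 + 3*|-1|^2 + 8*|0|^2 + 6*|1|^2]
  = (1/24)[(9) + (6) + (3) + (0) + (6)] = 24/24 = 1.
A character is irreducible iff <chi, chi> = 1, so this representation is irreducible.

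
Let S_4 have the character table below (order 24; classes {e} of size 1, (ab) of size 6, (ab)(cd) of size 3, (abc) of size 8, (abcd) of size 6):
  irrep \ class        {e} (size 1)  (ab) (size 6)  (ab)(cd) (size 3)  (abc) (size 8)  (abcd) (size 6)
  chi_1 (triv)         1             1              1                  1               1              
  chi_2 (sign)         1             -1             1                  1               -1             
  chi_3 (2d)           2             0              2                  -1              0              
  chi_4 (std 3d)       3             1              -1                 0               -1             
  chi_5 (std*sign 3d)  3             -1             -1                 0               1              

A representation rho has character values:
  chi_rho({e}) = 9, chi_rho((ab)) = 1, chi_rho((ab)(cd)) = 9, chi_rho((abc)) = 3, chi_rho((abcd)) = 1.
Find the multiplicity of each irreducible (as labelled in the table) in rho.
Multiplicities: chi_1: 3, chi_2: 2, chi_3: 2, chi_4: 0, chi_5: 0.

Justification: Use <chi_rho, chi> = (1/|G|) sum_C |C| * chi_rho(C) * conj(chi(C)) with |G| = 24 for each irreducible chi in the table:
  <chi_rho, chi_1> = (1/24)[1*(9)*conj(1) + 6*(1)*conj(1) + 3*(9)*conj(1) + 8*(3)*conj(1) + 6*(1)*conj(1)]
      = (1/24)[(9) + (6) + (27) + (24) + (6)] = 72/24 = 3
  <chi_rho, chi_2> = (1/24)[1*(9)*conj(1) + 6*(1)*conj(-1) + 3*(9)*conj(1) + 8*(3)*conj(1) + 6*(1)*conj(-1)]
      = (1/24)[(9) + (-6) + (27) + (24) + (-6)] = 48/24 = 2
  <chi_rho, chi_3> = (1/24)[1*(9)*conj(2) + 6*(1)*conj(0) + 3*(9)*conj(2) + 8*(3)*conj(-1) + 6*(1)*conj(0)]
      = (1/24)[(18) + (0) + (54) + (-24) + (0)] = 48/24 = 2
  <chi_rho, chi_4> = (1/24)[1*(9)*conj(3) + 6*(1)*conj(1) + 3*(9)*conj(-1) + 8*(3)*conj(0) + 6*(1)*conj(-1)]
      = (1/24)[(27) + (6) + (-27) + (0) + (-6)] = 0/24 = 0
  <chi_rho, chi_5> = (1/24)[1*(9)*conj(3) + 6*(1)*conj(-1) + 3*(9)*conj(-1) + 8*(3)*conj(0) + 6*(1)*conj(1)]
      = (1/24)[(27) + (-6) + (-27) + (0) + (6)] = 0/24 = 0
Dimension check: dim(rho) = sum (mult * dim) = 3*1 + 2*1 + 2*2 + 0*3 + 0*3 = 9 = chi_rho(e) = 9.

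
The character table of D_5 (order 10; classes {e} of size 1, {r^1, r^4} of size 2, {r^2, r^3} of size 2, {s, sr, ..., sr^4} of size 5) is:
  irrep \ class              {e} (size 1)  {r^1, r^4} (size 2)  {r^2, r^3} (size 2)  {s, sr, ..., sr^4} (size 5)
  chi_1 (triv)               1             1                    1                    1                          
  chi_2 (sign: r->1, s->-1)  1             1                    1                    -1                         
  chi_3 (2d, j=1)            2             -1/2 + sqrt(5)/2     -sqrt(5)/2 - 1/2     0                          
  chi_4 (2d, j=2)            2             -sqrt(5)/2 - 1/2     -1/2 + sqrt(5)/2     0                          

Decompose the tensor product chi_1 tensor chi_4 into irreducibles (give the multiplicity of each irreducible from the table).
chi_1 tensor chi_4 = chi_4 (all other irreducibles have multiplicity 0).

Reasoning: The character of a tensor product is the pointwise product (chi_1 * chi_4)(C) = chi_1(C) * chi_4(C):
  {e}: (1)*(2), {r^1, r^4}: (1)*(-sqrt(5)/2 - 1/2), {r^2, r^3}: (1)*(-1/2 + sqrt(5)/2), {s, sr, ..., sr^4}: (1)*(0)
so (chi_1 * chi_4) takes values
  {e} -> 2, {r^1, r^4} -> -sqrt(5)/2 - 1/2, {r^2, r^3} -> -1/2 + sqrt(5)/2, {s, sr, ..., sr^4} -> 0.
Now take the inner product of this character with each irreducible chi from the table, <chi_1*chi_4, chi> = (1/10) sum_C |C| (chi_1*chi_4)(C) conj(chi(C)):
  <chi_1*chi_4, chi_1> = (1/10)[1*(2)*conj(1) + 2*(-sqrt(5)/2 - 1/2)*conj(1) + 2*(-1/2 + sqrt(5)/2)*conj(1) + 5*(0)*conj(1)]
      = (1/10)[(2) + (-sqrt(5) - 1) + (-1 + sqrt(5)) + (0)] = 0/10 = 0
  <chi_1*chi_4, chi_2> = (1/10)[1*(2)*conj(1) + 2*(-sqrt(5)/2 - 1/2)*conj(1) + 2*(-1/2 + sqrt(5)/2)*conj(1) + 5*(0)*conj(-1)]
      = (1/10)[(2) + (-sqrt(5) - 1) + (-1 + sqrt(5)) + (0)] = 0/10 = 0
  <chi_1*chi_4, chi_3> = (1/10)[1*(2)*conj(2) + 2*(-sqrt(5)/2 - 1/2)*conj(-1/2 + sqrt(5)/2) + 2*(-1/2 + sqrt(5)/2)*conj(-sqrt(5)/2 - 1/2) + 5*(0)*conj(0)]
      = (1/10)[(4) + (-2) + (-2) + (0)] = 0/10 = 0
  <chi_1*chi_4, chi_4> = (1/10)[1*(2)*conj(2) + 2*(-sqrt(5)/2 - 1/2)*conj(-sqrt(5)/2 - 1/2) + 2*(-1/2 + sqrt(5)/2)*conj(-1/2 + sqrt(5)/2) + 5*(0)*conj(0)]
      = (1/10)[(4) + (sqrt(5) + 3) + (3 - sqrt(5)) + (0)] = 10/10 = 1
Hence the multiplicities are chi_4: 1. Dimension check: dim(chi_1)*dim(chi_4) = 1*2 = 2 and sum (mult * dim) = 1*2 = 2.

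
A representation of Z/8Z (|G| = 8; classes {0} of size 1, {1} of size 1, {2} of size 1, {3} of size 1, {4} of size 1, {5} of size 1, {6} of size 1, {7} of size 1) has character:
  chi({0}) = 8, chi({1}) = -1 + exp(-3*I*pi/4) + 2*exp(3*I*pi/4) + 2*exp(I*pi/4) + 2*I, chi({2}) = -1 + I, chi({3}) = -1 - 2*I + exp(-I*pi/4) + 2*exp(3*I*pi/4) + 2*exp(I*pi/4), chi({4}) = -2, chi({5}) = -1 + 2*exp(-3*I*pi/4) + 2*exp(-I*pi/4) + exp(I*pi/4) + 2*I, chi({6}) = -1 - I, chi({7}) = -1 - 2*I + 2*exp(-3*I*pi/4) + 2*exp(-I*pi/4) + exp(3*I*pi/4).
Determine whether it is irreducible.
Not irreducible (reducible): <chi, chi> = 14 > 1.

Details: <chi, chi> = (1/|G|) sum_C |C| * |chi(C)|^2 = (1/8)[1*|8|^2 + 1*|-1 + exp(-3*I*pi/4) + 2*exp(3*I*pi/4) + 2*exp(I*pi/4) + 2*I|^2 + 1*|-1 + I|^2 + 1*|-1 - 2*I + exp(-I*pi/4) + 2*exp(3*I*pi/4) + 2*exp(I*pi/4)|^2 + 1*|-2|^2 + 1*|-1 + 2*exp(-3*I*pi/4) + 2*exp(-I*pi/4) + exp(I*pi/4) + 2*I|^2 + 1*|-1 - I|^2 + 1*|-1 - 2*I + 2*exp(-3*I*pi/4) + 2*exp(-I*pi/4) + exp(3*I*pi/4)|^2]
  = (1/8)[(64) + (10 - 7*exp(3*I*pi/4) + 2*exp(I*pi/4) - 5*exp(-3*I*pi/4)) + (2) + (10 - 5*exp(I*pi/4) + 2*exp(-3*I*pi/4) - 7*exp(-I*pi/4)) + (4) + (10 - 5*exp(I*pi/4) + 2*exp(-3*I*pi/4) - 7*exp(-I*pi/4)) + (2) + (10 - 7*exp(3*I*pi/4) + 2*exp(I*pi/4) - 5*exp(-3*I*pi/4))] = 112/8 = 14.
(Exp terms are combined using exp(i*s)*conj(exp(i*t)) = exp(i*(s-t)), and sums of them are collapsed using the identity that for every m > 1 the m distinct m-th roots of unity sum to 0, e.g. 1 + exp(2*I*pi/3) + exp(-2*I*pi/3) = 0.)
A character is irreducible iff <chi, chi> = 1, so this representation is reducible.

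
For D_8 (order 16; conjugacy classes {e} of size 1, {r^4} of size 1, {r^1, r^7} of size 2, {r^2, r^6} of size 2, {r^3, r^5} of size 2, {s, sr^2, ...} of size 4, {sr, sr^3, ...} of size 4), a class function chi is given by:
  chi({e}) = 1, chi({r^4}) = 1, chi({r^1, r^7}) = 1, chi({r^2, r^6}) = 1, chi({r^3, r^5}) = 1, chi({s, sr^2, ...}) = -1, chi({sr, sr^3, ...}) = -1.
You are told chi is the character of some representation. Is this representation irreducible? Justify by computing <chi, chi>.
Irreducible: <chi, chi> = 1.

Argument: <chi, chi> = (1/|G|) sum_C |C| * |chi(C)|^2 = (1/16)[1*|1|^2 + 1*|1|^2 + 2*|1|^2 + 2*|1|^2 + 2*|1|^2 + 4*|-1|^2 + 4*|-1|^2]
  = (1/16)[(1) + (1) + (2) + (2) + (2) + (4) + (4)] = 16/16 = 1.
A character is irreducible iff <chi, chi> = 1, so this representation is irreducible.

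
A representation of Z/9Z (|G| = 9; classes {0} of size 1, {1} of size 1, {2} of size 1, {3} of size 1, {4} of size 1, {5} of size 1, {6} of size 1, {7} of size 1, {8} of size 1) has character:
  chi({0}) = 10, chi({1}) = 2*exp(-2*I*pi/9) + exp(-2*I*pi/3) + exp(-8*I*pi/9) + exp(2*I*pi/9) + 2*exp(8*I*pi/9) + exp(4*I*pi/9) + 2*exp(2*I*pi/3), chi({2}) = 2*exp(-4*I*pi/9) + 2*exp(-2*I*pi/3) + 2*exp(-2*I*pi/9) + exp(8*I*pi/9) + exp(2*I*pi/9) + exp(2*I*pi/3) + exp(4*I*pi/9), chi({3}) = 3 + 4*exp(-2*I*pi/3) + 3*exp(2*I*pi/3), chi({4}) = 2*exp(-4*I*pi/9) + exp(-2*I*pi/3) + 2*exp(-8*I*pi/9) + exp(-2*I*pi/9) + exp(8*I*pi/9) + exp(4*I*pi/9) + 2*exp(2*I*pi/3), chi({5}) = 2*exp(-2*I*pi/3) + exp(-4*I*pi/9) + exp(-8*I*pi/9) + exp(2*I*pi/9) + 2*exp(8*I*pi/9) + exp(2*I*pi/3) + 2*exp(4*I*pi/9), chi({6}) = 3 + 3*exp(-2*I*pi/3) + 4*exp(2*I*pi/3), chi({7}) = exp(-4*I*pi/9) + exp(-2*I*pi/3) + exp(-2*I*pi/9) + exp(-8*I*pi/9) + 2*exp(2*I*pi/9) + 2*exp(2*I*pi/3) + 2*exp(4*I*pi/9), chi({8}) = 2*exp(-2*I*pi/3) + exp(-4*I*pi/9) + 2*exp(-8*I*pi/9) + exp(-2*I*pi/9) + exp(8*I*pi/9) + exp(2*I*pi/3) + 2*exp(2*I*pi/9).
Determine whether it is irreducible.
Not irreducible (reducible): <chi, chi> = 16 > 1.

Explanation: <chi, chi> = (1/|G|) sum_C |C| * |chi(C)|^2 = (1/9)[1*|10|^2 + 1*|2*exp(-2*I*pi/9) + exp(-2*I*pi/3) + exp(-8*I*pi/9) + exp(2*I*pi/9) + 2*exp(8*I*pi/9) + exp(4*I*pi/9) + 2*exp(2*I*pi/3)|^2 + 1*|2*exp(-4*I*pi/9) + 2*exp(-2*I*pi/3) + 2*exp(-2*I*pi/9) + exp(8*I*pi/9) + exp(2*I*pi/9) + exp(2*I*pi/3) + exp(4*I*pi/9)|^2 + 1*|3 + 4*exp(-2*I*pi/3) + 3*exp(2*I*pi/3)|^2 + 1*|2*exp(-4*I*pi/9) + exp(-2*I*pi/3) + 2*exp(-8*I*pi/9) + exp(-2*I*pi/9) + exp(8*I*pi/9) + exp(4*I*pi/9) + 2*exp(2*I*pi/3)|^2 + 1*|2*exp(-2*I*pi/3) + exp(-4*I*pi/9) + exp(-8*I*pi/9) + exp(2*I*pi/9) + 2*exp(8*I*pi/9) + exp(2*I*pi/3) + 2*exp(4*I*pi/9)|^2 + 1*|3 + 3*exp(-2*I*pi/3) + 4*exp(2*I*pi/3)|^2 + 1*|exp(-4*I*pi/9) + exp(-2*I*pi/3) + exp(-2*I*pi/9) + exp(-8*I*pi/9) + 2*exp(2*I*pi/9) + 2*exp(2*I*pi/3) + 2*exp(4*I*pi/9)|^2 + 1*|2*exp(-2*I*pi/3) + exp(-4*I*pi/9) + 2*exp(-8*I*pi/9) + exp(-2*I*pi/9) + exp(8*I*pi/9) + exp(2*I*pi/3) + 2*exp(2*I*pi/9)|^2]
  = (1/9)[(100) + (16 + 12*exp(-4*I*pi/9) + 9*exp(-2*I*pi/3) + 10*exp(-2*I*pi/9) + 11*exp(-8*I*pi/9) + 11*exp(8*I*pi/9) + 10*exp(2*I*pi/9) + 9*exp(2*I*pi/3) + 12*exp(4*I*pi/9)) + (16 + 10*exp(-4*I*pi/9) + 9*exp(-2*I*pi/3) + 11*exp(-2*I*pi/9) + 12*exp(-8*I*pi/9) + 12*exp(8*I*pi/9) + 11*exp(2*I*pi/9) + 9*exp(2*I*pi/3) + 10*exp(4*I*pi/9)) + (1) + (16 + 11*exp(-4*I*pi/9) + 9*exp(-2*I*pi/3) + 12*exp(-2*I*pi/9) + 10*exp(-8*I*pi/9) + 10*exp(8*I*pi/9) + 12*exp(2*I*pi/9) + 9*exp(2*I*pi/3) + 11*exp(4*I*pi/9)) + (16 + 11*exp(-4*I*pi/9) + 9*exp(-2*I*pi/3) + 12*exp(-2*I*pi/9) + 10*exp(-8*I*pi/9) + 10*exp(8*I*pi/9) + 12*exp(2*I*pi/9) + 9*exp(2*I*pi/3) + 11*exp(4*I*pi/9)) + (1) + (16 + 10*exp(-4*I*pi/9) + 9*exp(-2*I*pi/3) + 11*exp(-2*I*pi/9) + 12*exp(-8*I*pi/9) + 12*exp(8*I*pi/9) + 11*exp(2*I*pi/9) + 9*exp(2*I*pi/3) + 10*exp(4*I*pi/9)) + (16 + 12*exp(-4*I*pi/9) + 9*exp(-2*I*pi/3) + 10*exp(-2*I*pi/9) + 11*exp(-8*I*pi/9) + 11*exp(8*I*pi/9) + 10*exp(2*I*pi/9) + 9*exp(2*I*pi/3) + 12*exp(4*I*pi/9))] = 144/9 = 16.
(Exp terms are combined using exp(i*s)*conj(exp(i*t)) = exp(i*(s-t)), and sums of them are collapsed using the identity that for every m > 1 the m distinct m-th roots of unity sum to 0, e.g. 1 + exp(2*I*pi/3) + exp(-2*I*pi/3) = 0.)
A character is irreducible iff <chi, chi> = 1, so this representation is reducible.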